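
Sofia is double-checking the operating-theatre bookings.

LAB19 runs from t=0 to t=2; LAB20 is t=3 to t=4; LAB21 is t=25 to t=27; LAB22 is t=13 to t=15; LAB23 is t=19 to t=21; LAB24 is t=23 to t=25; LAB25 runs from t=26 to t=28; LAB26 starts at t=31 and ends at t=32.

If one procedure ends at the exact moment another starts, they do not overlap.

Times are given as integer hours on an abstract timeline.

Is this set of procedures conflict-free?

Two intervals overlap when each starts before the other ends.
Sorted by start: LAB19, LAB20, LAB22, LAB23, LAB24, LAB21, LAB25, LAB26.
LAB20 starts after LAB19 ends — done with LAB19.
LAB22 starts after LAB20 ends — done with LAB20.
LAB23 starts after LAB22 ends — done with LAB22.
LAB24 starts after LAB23 ends — done with LAB23.
LAB21 starts exactly when LAB24 ends (back-to-back, no overlap) — done with LAB24.
LAB25 starts before LAB21 ends → LAB21 and LAB25 overlap.
That's a conflict, so the schedule is not conflict-free.

No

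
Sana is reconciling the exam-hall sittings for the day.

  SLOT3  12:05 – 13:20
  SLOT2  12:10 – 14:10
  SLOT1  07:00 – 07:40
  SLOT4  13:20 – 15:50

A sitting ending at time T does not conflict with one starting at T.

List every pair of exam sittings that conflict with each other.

Sorted by start: SLOT1, SLOT3, SLOT2, SLOT4.
SLOT3 starts after SLOT1 ends, so SLOT1 has no further overlaps.
SLOT2 starts before SLOT3 ends → SLOT3 and SLOT2 overlap.
SLOT4 starts exactly when SLOT3 ends (back-to-back, no overlap).
SLOT4 starts before SLOT2 ends → SLOT2 and SLOT4 overlap.

SLOT2 & SLOT3, SLOT2 & SLOT4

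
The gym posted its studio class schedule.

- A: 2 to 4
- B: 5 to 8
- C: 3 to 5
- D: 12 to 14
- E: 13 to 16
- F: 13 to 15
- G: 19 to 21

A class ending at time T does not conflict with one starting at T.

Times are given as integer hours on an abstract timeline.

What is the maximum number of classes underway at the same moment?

Sort all start/end points and keep a running count:
2 start A → 1
3 start C → 2
4 end A → 1
5 end C → 0
5 start B → 1
8 end B → 0
12 start D → 1
13 start E → 2
13 start F → 3
14 end D → 2
15 end F → 1
16 end E → 0
19 start G → 1
21 end G → 0
Peak is 3, at 13 (D, E, F).

3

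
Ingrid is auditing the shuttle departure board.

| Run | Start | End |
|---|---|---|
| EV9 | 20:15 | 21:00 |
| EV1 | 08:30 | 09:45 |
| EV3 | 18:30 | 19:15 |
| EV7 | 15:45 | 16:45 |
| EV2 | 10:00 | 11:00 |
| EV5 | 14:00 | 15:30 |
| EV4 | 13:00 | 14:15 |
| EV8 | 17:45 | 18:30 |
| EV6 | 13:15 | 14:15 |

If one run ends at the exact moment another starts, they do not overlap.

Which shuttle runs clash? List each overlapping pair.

Sorted by start: EV1, EV2, EV4, EV6, EV5, EV7, EV8, EV3, EV9.
EV2 starts after EV1 ends, so EV1 has no further overlaps.
EV4 starts after EV2 ends, so EV2 has no further overlaps.
EV6 starts before EV4 ends → EV4 and EV6 overlap.
EV5 starts before EV4 ends → EV4 and EV5 overlap.
EV7 starts after EV4 ends, so EV4 has no further overlaps.
EV5 starts before EV6 ends → EV6 and EV5 overlap.
EV7 starts after EV6 ends, so EV6 has no further overlaps.
EV7 starts after EV5 ends, so EV5 has no further overlaps.
EV8 starts after EV7 ends, so EV7 has no further overlaps.
EV3 starts exactly when EV8 ends (back-to-back, no overlap), so EV8 has no further overlaps.
EV9 starts after EV3 ends.

EV4 & EV5, EV4 & EV6, EV5 & EV6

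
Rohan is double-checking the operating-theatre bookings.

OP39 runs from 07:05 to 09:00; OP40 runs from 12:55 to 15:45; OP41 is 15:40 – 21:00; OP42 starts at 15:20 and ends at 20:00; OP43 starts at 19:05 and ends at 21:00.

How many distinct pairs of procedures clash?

5

Sorted by start: OP39, OP40, OP42, OP41, OP43.
OP40 starts after OP39 ends; OP39 is clear from here.
OP42 starts before OP40 ends → OP40 and OP42 overlap.
OP41 starts before OP40 ends → OP40 and OP41 overlap.
OP43 starts after OP40 ends.
OP41 starts before OP42 ends → OP42 and OP41 overlap.
OP43 starts before OP42 ends → OP42 and OP43 overlap.
OP43 starts before OP41 ends → OP41 and OP43 overlap.
Overlapping pairs: OP40 & OP41, OP40 & OP42, OP41 & OP42, OP41 & OP43, OP42 & OP43 — 5 in total.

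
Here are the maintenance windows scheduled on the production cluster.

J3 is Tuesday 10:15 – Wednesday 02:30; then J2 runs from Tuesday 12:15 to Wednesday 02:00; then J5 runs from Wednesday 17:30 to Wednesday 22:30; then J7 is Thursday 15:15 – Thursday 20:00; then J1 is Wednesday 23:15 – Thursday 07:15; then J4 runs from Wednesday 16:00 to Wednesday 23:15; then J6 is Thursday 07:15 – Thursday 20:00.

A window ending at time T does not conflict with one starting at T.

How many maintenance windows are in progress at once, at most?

2

Sort all start/end points and keep a running count:
Tuesday 10:15 start J3 → 1
Tuesday 12:15 start J2 → 2
Wednesday 02:00 end J2 → 1
Wednesday 02:30 end J3 → 0
Wednesday 16:00 start J4 → 1
Wednesday 17:30 start J5 → 2
Wednesday 22:30 end J5 → 1
Wednesday 23:15 end J4 → 0
Wednesday 23:15 start J1 → 1
Thursday 07:15 end J1 → 0
Thursday 07:15 start J6 → 1
Thursday 15:15 start J7 → 2
Thursday 20:00 end J6 → 1
Thursday 20:00 end J7 → 0
Peak is 2, at Tuesday 12:15 (J2, J3).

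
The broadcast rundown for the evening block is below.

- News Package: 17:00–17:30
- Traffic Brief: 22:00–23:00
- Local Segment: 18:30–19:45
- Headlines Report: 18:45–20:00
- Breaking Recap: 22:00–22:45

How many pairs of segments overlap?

2

Sorted by start: News Package, Local Segment, Headlines Report, Traffic Brief, Breaking Recap.
Local Segment starts after News Package ends; News Package is clear from here.
Headlines Report starts before Local Segment ends → Local Segment and Headlines Report overlap.
Traffic Brief starts after Local Segment ends; Local Segment is clear from here.
Traffic Brief starts after Headlines Report ends; Headlines Report is clear from here.
Breaking Recap starts before Traffic Brief ends → Traffic Brief and Breaking Recap overlap.
Overlapping pairs: Breaking Recap & Traffic Brief, Headlines Report & Local Segment — 2 in total.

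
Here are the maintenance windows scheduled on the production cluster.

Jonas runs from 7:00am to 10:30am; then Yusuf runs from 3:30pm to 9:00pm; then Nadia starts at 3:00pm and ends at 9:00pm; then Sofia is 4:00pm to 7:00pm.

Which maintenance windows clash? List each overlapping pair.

Nadia & Sofia, Nadia & Yusuf, Sofia & Yusuf

Two intervals overlap when each starts before the other ends.
Sorted by start: Jonas, Nadia, Yusuf, Sofia.
Nadia starts after Jonas ends, so nothing later overlaps Jonas either.
Yusuf starts before Nadia ends → Nadia and Yusuf overlap.
Sofia starts before Nadia ends → Nadia and Sofia overlap.
Sofia starts before Yusuf ends → Yusuf and Sofia overlap.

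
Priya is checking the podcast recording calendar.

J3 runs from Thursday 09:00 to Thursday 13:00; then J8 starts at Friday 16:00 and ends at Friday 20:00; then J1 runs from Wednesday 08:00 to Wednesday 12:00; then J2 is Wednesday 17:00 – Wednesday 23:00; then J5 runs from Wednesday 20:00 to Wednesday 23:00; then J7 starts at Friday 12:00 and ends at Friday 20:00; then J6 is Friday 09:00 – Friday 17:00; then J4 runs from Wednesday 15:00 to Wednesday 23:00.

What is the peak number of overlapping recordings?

3

Walk through starts and ends in time order (an end at T is processed before a start at T):
Wednesday 08:00 start J1 → 1
Wednesday 12:00 end J1 → 0
Wednesday 15:00 start J4 → 1
Wednesday 17:00 start J2 → 2
Wednesday 20:00 start J5 → 3
Wednesday 23:00 end J2 → 2
Wednesday 23:00 end J4 → 1
Wednesday 23:00 end J5 → 0
Thursday 09:00 start J3 → 1
Thursday 13:00 end J3 → 0
Friday 09:00 start J6 → 1
Friday 12:00 start J7 → 2
Friday 16:00 start J8 → 3
Friday 17:00 end J6 → 2
Friday 20:00 end J7 → 1
Friday 20:00 end J8 → 0
Peak is 3, at Wednesday 20:00 (J2, J4, J5).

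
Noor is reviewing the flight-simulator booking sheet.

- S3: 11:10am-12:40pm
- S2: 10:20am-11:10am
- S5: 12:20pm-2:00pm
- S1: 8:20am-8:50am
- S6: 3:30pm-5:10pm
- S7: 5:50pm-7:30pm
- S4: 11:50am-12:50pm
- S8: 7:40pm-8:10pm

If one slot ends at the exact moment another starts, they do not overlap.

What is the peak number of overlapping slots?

Sweep the timeline, counting +1 at each start and −1 at each end (ends before starts at a tie):
8:20am start S1 → 1
8:50am end S1 → 0
10:20am start S2 → 1
11:10am end S2 → 0
11:10am start S3 → 1
11:50am start S4 → 2
12:20pm start S5 → 3
12:40pm end S3 → 2
12:50pm end S4 → 1
2:00pm end S5 → 0
3:30pm start S6 → 1
5:10pm end S6 → 0
5:50pm start S7 → 1
7:30pm end S7 → 0
7:40pm start S8 → 1
8:10pm end S8 → 0
Peak is 3, at 12:20pm (S3, S4, S5).

3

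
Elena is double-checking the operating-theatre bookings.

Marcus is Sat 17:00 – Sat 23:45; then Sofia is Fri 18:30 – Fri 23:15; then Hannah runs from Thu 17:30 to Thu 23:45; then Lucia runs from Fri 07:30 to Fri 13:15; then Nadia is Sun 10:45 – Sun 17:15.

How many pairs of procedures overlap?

Sorted by start: Hannah, Lucia, Sofia, Marcus, Nadia.
Lucia starts after Hannah ends, so nothing later overlaps Hannah either.
Sofia starts after Lucia ends, so nothing later overlaps Lucia either.
Marcus starts after Sofia ends, so nothing later overlaps Sofia either.
Nadia starts after Marcus ends.
No pair overlaps.

0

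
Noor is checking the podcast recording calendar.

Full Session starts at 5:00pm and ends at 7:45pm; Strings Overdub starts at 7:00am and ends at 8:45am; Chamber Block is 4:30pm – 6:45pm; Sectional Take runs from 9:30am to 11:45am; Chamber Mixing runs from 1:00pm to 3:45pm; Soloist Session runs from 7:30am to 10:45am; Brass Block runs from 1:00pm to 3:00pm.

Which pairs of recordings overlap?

Sorted by start: Strings Overdub, Soloist Session, Sectional Take, Brass Block, Chamber Mixing, Chamber Block, Full Session.
Soloist Session starts before Strings Overdub ends → Strings Overdub and Soloist Session overlap.
Sectional Take starts after Strings Overdub ends, so Strings Overdub has no further overlaps.
Sectional Take starts before Soloist Session ends → Soloist Session and Sectional Take overlap.
Brass Block starts after Soloist Session ends, so Soloist Session has no further overlaps.
Brass Block starts after Sectional Take ends, so Sectional Take has no further overlaps.
Chamber Mixing starts before Brass Block ends → Brass Block and Chamber Mixing overlap.
Chamber Block starts after Brass Block ends, so Brass Block has no further overlaps.
Chamber Block starts after Chamber Mixing ends, so Chamber Mixing has no further overlaps.
Full Session starts before Chamber Block ends → Chamber Block and Full Session overlap.

Brass Block & Chamber Mixing, Chamber Block & Full Session, Sectional Take & Soloist Session, Soloist Session & Strings Overdub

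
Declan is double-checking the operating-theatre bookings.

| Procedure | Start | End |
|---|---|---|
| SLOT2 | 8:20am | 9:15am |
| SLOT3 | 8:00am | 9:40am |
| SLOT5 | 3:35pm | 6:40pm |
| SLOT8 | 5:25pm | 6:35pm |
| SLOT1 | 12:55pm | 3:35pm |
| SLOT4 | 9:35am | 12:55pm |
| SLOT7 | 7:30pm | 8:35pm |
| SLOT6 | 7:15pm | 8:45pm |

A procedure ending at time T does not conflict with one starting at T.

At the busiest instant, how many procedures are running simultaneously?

Sweep the timeline, counting +1 at each start and −1 at each end (ends before starts at a tie):
8:00am start SLOT3 → 1
8:20am start SLOT2 → 2
9:15am end SLOT2 → 1
9:35am start SLOT4 → 2
9:40am end SLOT3 → 1
12:55pm end SLOT4 → 0
12:55pm start SLOT1 → 1
3:35pm end SLOT1 → 0
3:35pm start SLOT5 → 1
5:25pm start SLOT8 → 2
6:35pm end SLOT8 → 1
6:40pm end SLOT5 → 0
7:15pm start SLOT6 → 1
7:30pm start SLOT7 → 2
8:35pm end SLOT7 → 1
8:45pm end SLOT6 → 0
Peak is 2, at 8:20am (SLOT2, SLOT3).

2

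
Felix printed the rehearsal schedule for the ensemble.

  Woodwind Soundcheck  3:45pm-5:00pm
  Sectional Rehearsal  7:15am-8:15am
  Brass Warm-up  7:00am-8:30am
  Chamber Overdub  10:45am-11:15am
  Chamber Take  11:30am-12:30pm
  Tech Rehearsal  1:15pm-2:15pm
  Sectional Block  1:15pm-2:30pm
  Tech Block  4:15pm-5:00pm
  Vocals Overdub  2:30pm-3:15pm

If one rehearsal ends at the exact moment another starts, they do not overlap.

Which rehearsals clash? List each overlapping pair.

Brass Warm-up & Sectional Rehearsal, Sectional Block & Tech Rehearsal, Tech Block & Woodwind Soundcheck

Two intervals overlap when each starts before the other ends.
Sorted by start: Brass Warm-up, Sectional Rehearsal, Chamber Overdub, Chamber Take, Sectional Block, Tech Rehearsal, Vocals Overdub, Woodwind Soundcheck, Tech Block.
Sectional Rehearsal starts before Brass Warm-up ends → Brass Warm-up and Sectional Rehearsal overlap.
Chamber Overdub starts after Brass Warm-up ends, so nothing later overlaps Brass Warm-up either.
Chamber Overdub starts after Sectional Rehearsal ends, so nothing later overlaps Sectional Rehearsal either.
Chamber Take starts after Chamber Overdub ends, so nothing later overlaps Chamber Overdub either.
Sectional Block starts after Chamber Take ends, so nothing later overlaps Chamber Take either.
Tech Rehearsal starts before Sectional Block ends → Sectional Block and Tech Rehearsal overlap.
Vocals Overdub starts exactly when Sectional Block ends (back-to-back, no overlap), so nothing later overlaps Sectional Block either.
Vocals Overdub starts after Tech Rehearsal ends, so nothing later overlaps Tech Rehearsal either.
Woodwind Soundcheck starts after Vocals Overdub ends, so nothing later overlaps Vocals Overdub either.
Tech Block starts before Woodwind Soundcheck ends → Woodwind Soundcheck and Tech Block overlap.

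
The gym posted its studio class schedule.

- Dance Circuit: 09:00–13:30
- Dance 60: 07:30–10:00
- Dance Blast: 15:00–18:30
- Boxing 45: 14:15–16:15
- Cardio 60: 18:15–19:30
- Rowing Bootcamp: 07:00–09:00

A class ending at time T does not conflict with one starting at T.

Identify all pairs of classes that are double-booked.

Two intervals overlap when each starts before the other ends.
Sorted by start: Rowing Bootcamp, Dance 60, Dance Circuit, Boxing 45, Dance Blast, Cardio 60.
Dance 60 starts before Rowing Bootcamp ends → Rowing Bootcamp and Dance 60 overlap.
Dance Circuit starts exactly when Rowing Bootcamp ends (back-to-back, no overlap), so nothing later overlaps Rowing Bootcamp either.
Dance Circuit starts before Dance 60 ends → Dance 60 and Dance Circuit overlap.
Boxing 45 starts after Dance 60 ends, so nothing later overlaps Dance 60 either.
Boxing 45 starts after Dance Circuit ends, so nothing later overlaps Dance Circuit either.
Dance Blast starts before Boxing 45 ends → Boxing 45 and Dance Blast overlap.
Cardio 60 starts after Boxing 45 ends.
Cardio 60 starts before Dance Blast ends → Dance Blast and Cardio 60 overlap.

Boxing 45 & Dance Blast, Cardio 60 & Dance Blast, Dance 60 & Dance Circuit, Dance 60 & Rowing Bootcamp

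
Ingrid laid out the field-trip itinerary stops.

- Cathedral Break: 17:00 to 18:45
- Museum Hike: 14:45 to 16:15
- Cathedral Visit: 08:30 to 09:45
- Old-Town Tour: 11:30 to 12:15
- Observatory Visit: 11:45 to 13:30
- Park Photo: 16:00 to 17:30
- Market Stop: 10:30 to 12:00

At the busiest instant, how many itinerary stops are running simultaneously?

3

Sweep the timeline, counting +1 at each start and −1 at each end (ends before starts at a tie):
08:30 start Cathedral Visit → 1
09:45 end Cathedral Visit → 0
10:30 start Market Stop → 1
11:30 start Old-Town Tour → 2
11:45 start Observatory Visit → 3
12:00 end Market Stop → 2
12:15 end Old-Town Tour → 1
13:30 end Observatory Visit → 0
14:45 start Museum Hike → 1
16:00 start Park Photo → 2
16:15 end Museum Hike → 1
17:00 start Cathedral Break → 2
17:30 end Park Photo → 1
18:45 end Cathedral Break → 0
Peak is 3, at 11:45 (Market Stop, Observatory Visit, Old-Town Tour).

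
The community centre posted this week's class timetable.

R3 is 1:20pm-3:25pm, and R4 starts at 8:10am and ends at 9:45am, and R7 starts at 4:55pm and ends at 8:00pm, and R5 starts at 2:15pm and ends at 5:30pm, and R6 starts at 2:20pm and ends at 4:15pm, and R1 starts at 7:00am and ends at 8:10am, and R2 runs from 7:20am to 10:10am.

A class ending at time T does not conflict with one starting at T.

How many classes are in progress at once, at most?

Sweep the timeline, counting +1 at each start and −1 at each end (ends before starts at a tie):
7:00am start R1 → 1
7:20am start R2 → 2
8:10am end R1 → 1
8:10am start R4 → 2
9:45am end R4 → 1
10:10am end R2 → 0
1:20pm start R3 → 1
2:15pm start R5 → 2
2:20pm start R6 → 3
3:25pm end R3 → 2
4:15pm end R6 → 1
4:55pm start R7 → 2
5:30pm end R5 → 1
8:00pm end R7 → 0
Peak is 3, at 2:20pm (R3, R5, R6).

3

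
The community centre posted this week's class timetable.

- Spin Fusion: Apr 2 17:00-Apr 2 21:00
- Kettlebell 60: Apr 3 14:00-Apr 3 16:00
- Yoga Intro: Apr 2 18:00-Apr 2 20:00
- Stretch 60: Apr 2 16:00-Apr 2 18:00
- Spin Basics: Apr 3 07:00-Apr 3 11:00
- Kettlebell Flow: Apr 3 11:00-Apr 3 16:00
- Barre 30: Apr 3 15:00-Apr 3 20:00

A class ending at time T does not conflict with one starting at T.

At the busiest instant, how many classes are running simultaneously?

Sort all start/end points and keep a running count:
Apr 2 16:00 start Stretch 60 → 1
Apr 2 17:00 start Spin Fusion → 2
Apr 2 18:00 end Stretch 60 → 1
Apr 2 18:00 start Yoga Intro → 2
Apr 2 20:00 end Yoga Intro → 1
Apr 2 21:00 end Spin Fusion → 0
Apr 3 07:00 start Spin Basics → 1
Apr 3 11:00 end Spin Basics → 0
Apr 3 11:00 start Kettlebell Flow → 1
Apr 3 14:00 start Kettlebell 60 → 2
Apr 3 15:00 start Barre 30 → 3
Apr 3 16:00 end Kettlebell 60 → 2
Apr 3 16:00 end Kettlebell Flow → 1
Apr 3 20:00 end Barre 30 → 0
Peak is 3, at Apr 3 15:00 (Barre 30, Kettlebell 60, Kettlebell Flow).

3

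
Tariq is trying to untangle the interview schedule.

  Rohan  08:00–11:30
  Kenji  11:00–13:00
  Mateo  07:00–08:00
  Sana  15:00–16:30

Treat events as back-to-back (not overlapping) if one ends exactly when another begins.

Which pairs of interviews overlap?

Kenji & Rohan

Sorted by start: Mateo, Rohan, Kenji, Sana.
Rohan starts exactly when Mateo ends (back-to-back, no overlap) — done with Mateo.
Kenji starts before Rohan ends → Rohan and Kenji overlap.
Sana starts after Rohan ends.
Sana starts after Kenji ends.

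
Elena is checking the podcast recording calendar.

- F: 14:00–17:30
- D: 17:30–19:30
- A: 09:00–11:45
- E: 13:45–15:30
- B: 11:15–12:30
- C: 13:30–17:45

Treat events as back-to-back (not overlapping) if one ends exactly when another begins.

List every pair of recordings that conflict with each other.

A & B, C & D, C & E, C & F, E & F

Check each pair: they overlap iff neither finishes before the other starts.
Sorted by start: A, B, C, E, F, D.
B starts before A ends → A and B overlap.
C starts after A ends, so nothing later overlaps A either.
C starts after B ends, so nothing later overlaps B either.
E starts before C ends → C and E overlap.
F starts before C ends → C and F overlap.
D starts before C ends → C and D overlap.
F starts before E ends → E and F overlap.
D starts after E ends.
D starts exactly when F ends (back-to-back, no overlap).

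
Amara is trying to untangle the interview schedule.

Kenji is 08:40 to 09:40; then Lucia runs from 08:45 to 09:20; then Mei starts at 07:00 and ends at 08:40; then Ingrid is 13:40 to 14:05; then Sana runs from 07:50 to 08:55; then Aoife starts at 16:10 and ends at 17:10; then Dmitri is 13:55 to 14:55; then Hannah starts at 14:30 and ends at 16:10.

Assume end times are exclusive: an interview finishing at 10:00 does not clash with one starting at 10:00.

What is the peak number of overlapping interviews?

Sort all start/end points and keep a running count:
07:00 start Mei → 1
07:50 start Sana → 2
08:40 end Mei → 1
08:40 start Kenji → 2
08:45 start Lucia → 3
08:55 end Sana → 2
09:20 end Lucia → 1
09:40 end Kenji → 0
13:40 start Ingrid → 1
13:55 start Dmitri → 2
14:05 end Ingrid → 1
14:30 start Hannah → 2
14:55 end Dmitri → 1
16:10 end Hannah → 0
16:10 start Aoife → 1
17:10 end Aoife → 0
Peak is 3, at 08:45 (Kenji, Lucia, Sana).

3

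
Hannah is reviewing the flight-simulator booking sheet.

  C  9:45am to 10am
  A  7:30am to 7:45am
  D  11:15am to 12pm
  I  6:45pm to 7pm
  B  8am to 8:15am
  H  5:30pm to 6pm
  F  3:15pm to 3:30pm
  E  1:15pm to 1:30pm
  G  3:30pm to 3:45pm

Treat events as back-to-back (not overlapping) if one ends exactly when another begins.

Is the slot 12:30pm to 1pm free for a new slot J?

A: ends 7:45am at or before J starts 12:30pm → clear.
B: ends 8:15am at or before J starts 12:30pm → clear.
C: ends 10am at or before J starts 12:30pm → clear.
D: ends 12pm at or before J starts 12:30pm → clear.
E: starts 1:15pm at or after J ends 1pm → clear.
F: starts 3:15pm at or after J ends 1pm → clear.
G: starts 3:30pm at or after J ends 1pm → clear.
H: starts 5:30pm at or after J ends 1pm → clear.
I: starts 6:45pm at or after J ends 1pm → clear.

Yes — the slot is free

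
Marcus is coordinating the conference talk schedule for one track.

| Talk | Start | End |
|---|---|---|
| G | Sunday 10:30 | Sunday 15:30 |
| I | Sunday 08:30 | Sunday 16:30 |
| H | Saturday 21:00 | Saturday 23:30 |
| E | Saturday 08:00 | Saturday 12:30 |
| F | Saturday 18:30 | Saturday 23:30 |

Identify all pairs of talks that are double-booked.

Check each pair: they overlap iff neither finishes before the other starts.
Sorted by start: E, F, H, I, G.
F starts after E ends, so nothing later overlaps E either.
H starts before F ends → F and H overlap.
I starts after F ends, so nothing later overlaps F either.
I starts after H ends, so nothing later overlaps H either.
G starts before I ends → I and G overlap.

F & H, G & I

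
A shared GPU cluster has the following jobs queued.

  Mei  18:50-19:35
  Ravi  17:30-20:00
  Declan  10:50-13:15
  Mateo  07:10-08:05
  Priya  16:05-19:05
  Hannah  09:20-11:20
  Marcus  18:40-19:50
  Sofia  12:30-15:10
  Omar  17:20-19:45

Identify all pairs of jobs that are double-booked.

Declan & Hannah, Declan & Sofia, Marcus & Mei, Marcus & Omar, Marcus & Priya, Marcus & Ravi, Mei & Omar, Mei & Priya, Mei & Ravi, Omar & Priya, Omar & Ravi, Priya & Ravi

Sorted by start: Mateo, Hannah, Declan, Sofia, Priya, Omar, Ravi, Marcus, Mei.
Hannah starts after Mateo ends, so Mateo has no further overlaps.
Declan starts before Hannah ends → Hannah and Declan overlap.
Sofia starts after Hannah ends, so Hannah has no further overlaps.
Sofia starts before Declan ends → Declan and Sofia overlap.
Priya starts after Declan ends, so Declan has no further overlaps.
Priya starts after Sofia ends, so Sofia has no further overlaps.
Omar starts before Priya ends → Priya and Omar overlap.
Ravi starts before Priya ends → Priya and Ravi overlap.
Marcus starts before Priya ends → Priya and Marcus overlap.
Mei starts before Priya ends → Priya and Mei overlap.
Ravi starts before Omar ends → Omar and Ravi overlap.
Marcus starts before Omar ends → Omar and Marcus overlap.
Mei starts before Omar ends → Omar and Mei overlap.
Marcus starts before Ravi ends → Ravi and Marcus overlap.
Mei starts before Ravi ends → Ravi and Mei overlap.
Mei starts before Marcus ends → Marcus and Mei overlap.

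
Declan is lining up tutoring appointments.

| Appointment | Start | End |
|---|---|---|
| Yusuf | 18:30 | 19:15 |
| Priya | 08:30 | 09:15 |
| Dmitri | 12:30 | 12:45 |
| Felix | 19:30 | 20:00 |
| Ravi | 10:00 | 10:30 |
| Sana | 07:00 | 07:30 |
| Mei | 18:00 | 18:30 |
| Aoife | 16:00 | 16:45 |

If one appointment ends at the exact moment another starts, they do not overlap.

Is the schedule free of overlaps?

Sorted by start: Sana, Priya, Ravi, Dmitri, Aoife, Mei, Yusuf, Felix.
Priya starts after Sana ends, so Sana has no further overlaps.
Ravi starts after Priya ends, so Priya has no further overlaps.
Dmitri starts after Ravi ends, so Ravi has no further overlaps.
Aoife starts after Dmitri ends, so Dmitri has no further overlaps.
Mei starts after Aoife ends, so Aoife has no further overlaps.
Yusuf starts exactly when Mei ends (back-to-back, no overlap), so Mei has no further overlaps.
Felix starts after Yusuf ends.
Every pair is clear; the schedule has no overlaps.

Yes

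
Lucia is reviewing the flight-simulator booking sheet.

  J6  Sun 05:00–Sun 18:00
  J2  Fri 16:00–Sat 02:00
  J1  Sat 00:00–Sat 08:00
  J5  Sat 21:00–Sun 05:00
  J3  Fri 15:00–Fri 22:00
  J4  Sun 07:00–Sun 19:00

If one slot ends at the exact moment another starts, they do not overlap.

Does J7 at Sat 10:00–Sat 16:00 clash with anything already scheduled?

No — it doesn't clash with anything

J3: ends Fri 22:00 at or before J7 starts Sat 10:00 → clear.
J2: ends Sat 02:00 at or before J7 starts Sat 10:00 → clear.
J1: ends Sat 08:00 at or before J7 starts Sat 10:00 → clear.
J5: starts Sat 21:00 at or after J7 ends Sat 16:00 → clear.
J6: starts Sun 05:00 at or after J7 ends Sat 16:00 → clear.
J4: starts Sun 07:00 at or after J7 ends Sat 16:00 → clear.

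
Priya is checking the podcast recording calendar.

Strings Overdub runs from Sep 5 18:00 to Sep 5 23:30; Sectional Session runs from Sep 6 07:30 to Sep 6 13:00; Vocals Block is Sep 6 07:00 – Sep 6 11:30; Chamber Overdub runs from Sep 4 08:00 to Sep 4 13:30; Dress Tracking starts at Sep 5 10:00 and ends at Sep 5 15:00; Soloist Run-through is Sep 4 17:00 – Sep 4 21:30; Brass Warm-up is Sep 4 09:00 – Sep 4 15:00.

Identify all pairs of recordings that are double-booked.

Sorted by start: Chamber Overdub, Brass Warm-up, Soloist Run-through, Dress Tracking, Strings Overdub, Vocals Block, Sectional Session.
Brass Warm-up starts before Chamber Overdub ends → Chamber Overdub and Brass Warm-up overlap.
Soloist Run-through starts after Chamber Overdub ends; Chamber Overdub is clear from here.
Soloist Run-through starts after Brass Warm-up ends; Brass Warm-up is clear from here.
Dress Tracking starts after Soloist Run-through ends; Soloist Run-through is clear from here.
Strings Overdub starts after Dress Tracking ends; Dress Tracking is clear from here.
Vocals Block starts after Strings Overdub ends; Strings Overdub is clear from here.
Sectional Session starts before Vocals Block ends → Vocals Block and Sectional Session overlap.

Brass Warm-up & Chamber Overdub, Sectional Session & Vocals Block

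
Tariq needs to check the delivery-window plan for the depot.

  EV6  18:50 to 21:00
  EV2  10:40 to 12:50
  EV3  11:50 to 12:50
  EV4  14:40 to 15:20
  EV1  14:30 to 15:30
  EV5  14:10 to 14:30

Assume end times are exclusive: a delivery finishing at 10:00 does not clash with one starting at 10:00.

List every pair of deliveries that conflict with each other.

Two intervals overlap when each starts before the other ends.
Sorted by start: EV2, EV3, EV5, EV1, EV4, EV6.
EV3 starts before EV2 ends → EV2 and EV3 overlap.
EV5 starts after EV2 ends, so EV2 has no further overlaps.
EV5 starts after EV3 ends, so EV3 has no further overlaps.
EV1 starts exactly when EV5 ends (back-to-back, no overlap), so EV5 has no further overlaps.
EV4 starts before EV1 ends → EV1 and EV4 overlap.
EV6 starts after EV1 ends.
EV6 starts after EV4 ends.

EV1 & EV4, EV2 & EV3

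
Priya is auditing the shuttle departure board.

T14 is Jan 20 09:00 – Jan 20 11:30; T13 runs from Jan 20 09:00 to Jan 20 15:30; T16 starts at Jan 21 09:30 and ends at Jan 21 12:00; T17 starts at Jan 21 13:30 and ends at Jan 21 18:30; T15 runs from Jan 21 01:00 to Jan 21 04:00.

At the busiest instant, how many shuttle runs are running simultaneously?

Walk through starts and ends in time order (an end at T is processed before a start at T):
Jan 20 09:00 start T13 → 1
Jan 20 09:00 start T14 → 2
Jan 20 11:30 end T14 → 1
Jan 20 15:30 end T13 → 0
Jan 21 01:00 start T15 → 1
Jan 21 04:00 end T15 → 0
Jan 21 09:30 start T16 → 1
Jan 21 12:00 end T16 → 0
Jan 21 13:30 start T17 → 1
Jan 21 18:30 end T17 → 0
Peak is 2, at Jan 20 09:00 (T13, T14).

2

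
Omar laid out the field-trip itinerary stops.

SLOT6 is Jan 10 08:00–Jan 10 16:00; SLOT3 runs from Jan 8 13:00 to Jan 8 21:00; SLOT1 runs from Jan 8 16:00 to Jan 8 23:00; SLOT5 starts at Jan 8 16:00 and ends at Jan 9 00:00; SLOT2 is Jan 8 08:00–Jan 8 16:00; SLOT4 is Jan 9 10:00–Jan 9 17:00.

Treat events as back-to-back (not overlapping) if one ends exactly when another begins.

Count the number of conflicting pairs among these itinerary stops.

Sorted by start: SLOT2, SLOT3, SLOT1, SLOT5, SLOT4, SLOT6.
SLOT3 starts before SLOT2 ends → SLOT2 and SLOT3 overlap.
SLOT1 starts exactly when SLOT2 ends (back-to-back, no overlap), so SLOT2 has no further overlaps.
SLOT1 starts before SLOT3 ends → SLOT3 and SLOT1 overlap.
SLOT5 starts before SLOT3 ends → SLOT3 and SLOT5 overlap.
SLOT4 starts after SLOT3 ends, so SLOT3 has no further overlaps.
SLOT5 starts before SLOT1 ends → SLOT1 and SLOT5 overlap.
SLOT4 starts after SLOT1 ends, so SLOT1 has no further overlaps.
SLOT4 starts after SLOT5 ends, so SLOT5 has no further overlaps.
SLOT6 starts after SLOT4 ends.
Overlapping pairs: SLOT1 & SLOT3, SLOT1 & SLOT5, SLOT2 & SLOT3, SLOT3 & SLOT5 — 4 in total.

4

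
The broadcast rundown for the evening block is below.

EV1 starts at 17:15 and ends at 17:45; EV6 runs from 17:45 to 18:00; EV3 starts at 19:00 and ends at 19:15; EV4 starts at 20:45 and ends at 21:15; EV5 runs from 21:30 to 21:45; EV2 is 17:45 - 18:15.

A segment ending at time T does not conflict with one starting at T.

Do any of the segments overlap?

Yes

Two intervals overlap when each starts before the other ends.
Sorted by start: EV1, EV2, EV6, EV3, EV4, EV5.
EV2 starts exactly when EV1 ends (back-to-back, no overlap); EV1 is clear from here.
EV6 starts before EV2 ends → EV2 and EV6 overlap.
That's a conflict, so the schedule is not conflict-free.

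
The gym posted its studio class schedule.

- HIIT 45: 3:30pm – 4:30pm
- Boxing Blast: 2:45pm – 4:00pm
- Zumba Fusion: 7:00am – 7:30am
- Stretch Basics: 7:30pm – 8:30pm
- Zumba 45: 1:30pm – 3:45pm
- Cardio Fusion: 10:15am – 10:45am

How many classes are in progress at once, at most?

3

Sweep the timeline, counting +1 at each start and −1 at each end (ends before starts at a tie):
7:00am start Zumba Fusion → 1
7:30am end Zumba Fusion → 0
10:15am start Cardio Fusion → 1
10:45am end Cardio Fusion → 0
1:30pm start Zumba 45 → 1
2:45pm start Boxing Blast → 2
3:30pm start HIIT 45 → 3
3:45pm end Zumba 45 → 2
4:00pm end Boxing Blast → 1
4:30pm end HIIT 45 → 0
7:30pm start Stretch Basics → 1
8:30pm end Stretch Basics → 0
Peak is 3, at 3:30pm (Boxing Blast, HIIT 45, Zumba 45).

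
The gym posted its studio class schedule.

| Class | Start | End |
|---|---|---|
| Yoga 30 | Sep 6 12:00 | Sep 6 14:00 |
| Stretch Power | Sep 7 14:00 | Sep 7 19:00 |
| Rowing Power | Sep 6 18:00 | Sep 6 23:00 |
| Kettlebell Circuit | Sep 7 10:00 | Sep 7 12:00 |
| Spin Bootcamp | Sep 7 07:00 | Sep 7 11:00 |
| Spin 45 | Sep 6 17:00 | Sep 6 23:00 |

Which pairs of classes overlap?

Kettlebell Circuit & Spin Bootcamp, Rowing Power & Spin 45

Check each pair: they overlap iff neither finishes before the other starts.
Sorted by start: Yoga 30, Spin 45, Rowing Power, Spin Bootcamp, Kettlebell Circuit, Stretch Power.
Spin 45 starts after Yoga 30 ends; Yoga 30 is clear from here.
Rowing Power starts before Spin 45 ends → Spin 45 and Rowing Power overlap.
Spin Bootcamp starts after Spin 45 ends; Spin 45 is clear from here.
Spin Bootcamp starts after Rowing Power ends; Rowing Power is clear from here.
Kettlebell Circuit starts before Spin Bootcamp ends → Spin Bootcamp and Kettlebell Circuit overlap.
Stretch Power starts after Spin Bootcamp ends.
Stretch Power starts after Kettlebell Circuit ends.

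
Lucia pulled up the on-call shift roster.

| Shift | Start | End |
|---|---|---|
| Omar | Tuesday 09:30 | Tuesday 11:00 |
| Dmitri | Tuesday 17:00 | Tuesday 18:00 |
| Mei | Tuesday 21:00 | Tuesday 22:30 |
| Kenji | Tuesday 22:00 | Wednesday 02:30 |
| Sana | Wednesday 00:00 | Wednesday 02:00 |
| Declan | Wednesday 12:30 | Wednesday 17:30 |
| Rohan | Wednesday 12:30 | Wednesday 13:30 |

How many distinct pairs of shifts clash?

3

Sorted by start: Omar, Dmitri, Mei, Kenji, Sana, Declan, Rohan.
Dmitri starts after Omar ends, so Omar has no further overlaps.
Mei starts after Dmitri ends, so Dmitri has no further overlaps.
Kenji starts before Mei ends → Mei and Kenji overlap.
Sana starts after Mei ends, so Mei has no further overlaps.
Sana starts before Kenji ends → Kenji and Sana overlap.
Declan starts after Kenji ends, so Kenji has no further overlaps.
Declan starts after Sana ends, so Sana has no further overlaps.
Rohan starts before Declan ends → Declan and Rohan overlap.
Overlapping pairs: Declan & Rohan, Kenji & Mei, Kenji & Sana — 3 in total.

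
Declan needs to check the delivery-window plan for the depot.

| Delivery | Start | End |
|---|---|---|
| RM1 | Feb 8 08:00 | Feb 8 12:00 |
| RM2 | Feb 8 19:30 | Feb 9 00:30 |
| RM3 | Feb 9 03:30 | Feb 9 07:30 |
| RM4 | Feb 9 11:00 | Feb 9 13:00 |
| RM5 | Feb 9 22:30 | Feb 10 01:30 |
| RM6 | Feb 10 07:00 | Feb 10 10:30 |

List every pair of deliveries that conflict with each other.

Sorted by start: RM1, RM2, RM3, RM4, RM5, RM6.
RM2 starts after RM1 ends, so nothing later overlaps RM1 either.
RM3 starts after RM2 ends, so nothing later overlaps RM2 either.
RM4 starts after RM3 ends, so nothing later overlaps RM3 either.
RM5 starts after RM4 ends, so nothing later overlaps RM4 either.
RM6 starts after RM5 ends.

no conflicts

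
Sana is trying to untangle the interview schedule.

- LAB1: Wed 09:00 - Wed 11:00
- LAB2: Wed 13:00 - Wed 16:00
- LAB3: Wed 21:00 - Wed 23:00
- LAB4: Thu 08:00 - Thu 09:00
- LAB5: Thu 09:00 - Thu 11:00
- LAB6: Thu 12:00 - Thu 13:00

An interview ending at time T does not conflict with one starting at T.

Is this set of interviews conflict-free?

Sorted by start: LAB1, LAB2, LAB3, LAB4, LAB5, LAB6.
LAB2 starts after LAB1 ends; LAB1 is clear from here.
LAB3 starts after LAB2 ends; LAB2 is clear from here.
LAB4 starts after LAB3 ends; LAB3 is clear from here.
LAB5 starts exactly when LAB4 ends (back-to-back, no overlap); LAB4 is clear from here.
LAB6 starts after LAB5 ends.
Every pair is clear; the schedule has no overlaps.

Yes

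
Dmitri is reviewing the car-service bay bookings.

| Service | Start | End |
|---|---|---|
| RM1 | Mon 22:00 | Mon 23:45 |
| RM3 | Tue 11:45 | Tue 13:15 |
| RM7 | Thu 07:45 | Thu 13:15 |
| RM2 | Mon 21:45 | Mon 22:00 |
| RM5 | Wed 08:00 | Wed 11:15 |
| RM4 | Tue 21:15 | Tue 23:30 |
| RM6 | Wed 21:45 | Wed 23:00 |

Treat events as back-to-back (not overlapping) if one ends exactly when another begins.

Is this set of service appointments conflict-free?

Two intervals overlap when each starts before the other ends.
Sorted by start: RM2, RM1, RM3, RM4, RM5, RM6, RM7.
RM1 starts exactly when RM2 ends (back-to-back, no overlap); RM2 is clear from here.
RM3 starts after RM1 ends; RM1 is clear from here.
RM4 starts after RM3 ends; RM3 is clear from here.
RM5 starts after RM4 ends; RM4 is clear from here.
RM6 starts after RM5 ends; RM5 is clear from here.
RM7 starts after RM6 ends.
Every pair is clear; the schedule has no overlaps.

Yes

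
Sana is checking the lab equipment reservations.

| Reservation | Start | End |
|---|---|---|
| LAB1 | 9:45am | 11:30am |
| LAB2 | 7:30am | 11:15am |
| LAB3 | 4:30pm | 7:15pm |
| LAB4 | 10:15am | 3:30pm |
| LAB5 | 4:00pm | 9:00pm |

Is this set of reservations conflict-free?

No

Sorted by start: LAB2, LAB1, LAB4, LAB5, LAB3.
LAB1 starts before LAB2 ends → LAB2 and LAB1 overlap.
That's a conflict, so the schedule is not conflict-free.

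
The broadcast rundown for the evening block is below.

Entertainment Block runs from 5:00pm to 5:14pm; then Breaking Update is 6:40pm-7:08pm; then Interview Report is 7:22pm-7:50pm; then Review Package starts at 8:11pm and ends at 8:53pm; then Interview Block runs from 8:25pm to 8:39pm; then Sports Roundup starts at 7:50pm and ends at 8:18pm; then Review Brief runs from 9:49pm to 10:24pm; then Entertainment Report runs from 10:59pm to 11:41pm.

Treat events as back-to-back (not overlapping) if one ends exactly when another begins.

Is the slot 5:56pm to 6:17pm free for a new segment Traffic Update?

Entertainment Block: ends 5:14pm at or before Traffic Update starts 5:56pm → clear.
Breaking Update: starts 6:40pm at or after Traffic Update ends 6:17pm → clear.
Interview Report: starts 7:22pm at or after Traffic Update ends 6:17pm → clear.
Sports Roundup: starts 7:50pm at or after Traffic Update ends 6:17pm → clear.
Review Package: starts 8:11pm at or after Traffic Update ends 6:17pm → clear.
Interview Block: starts 8:25pm at or after Traffic Update ends 6:17pm → clear.
Review Brief: starts 9:49pm at or after Traffic Update ends 6:17pm → clear.
Entertainment Report: starts 10:59pm at or after Traffic Update ends 6:17pm → clear.

Yes — the slot is free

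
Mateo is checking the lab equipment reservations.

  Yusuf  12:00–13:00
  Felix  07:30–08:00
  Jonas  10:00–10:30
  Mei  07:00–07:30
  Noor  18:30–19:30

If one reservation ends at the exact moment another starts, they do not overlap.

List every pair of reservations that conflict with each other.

Sorted by start: Mei, Felix, Jonas, Yusuf, Noor.
Felix starts exactly when Mei ends (back-to-back, no overlap) — done with Mei.
Jonas starts after Felix ends — done with Felix.
Yusuf starts after Jonas ends — done with Jonas.
Noor starts after Yusuf ends.

no conflicts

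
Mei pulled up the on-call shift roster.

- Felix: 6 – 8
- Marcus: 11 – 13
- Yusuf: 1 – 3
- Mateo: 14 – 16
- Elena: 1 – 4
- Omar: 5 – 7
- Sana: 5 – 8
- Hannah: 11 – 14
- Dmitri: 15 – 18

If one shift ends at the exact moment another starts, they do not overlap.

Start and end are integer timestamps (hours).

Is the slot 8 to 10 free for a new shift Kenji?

Elena: ends 4 at or before Kenji starts 8 → clear.
Yusuf: ends 3 at or before Kenji starts 8 → clear.
Sana: ends 8 at or before Kenji starts 8 → clear.
Omar: ends 7 at or before Kenji starts 8 → clear.
Felix: ends 8 at or before Kenji starts 8 → clear.
Marcus: starts 11 at or after Kenji ends 10 → clear.
Hannah: starts 11 at or after Kenji ends 10 → clear.
Mateo: starts 14 at or after Kenji ends 10 → clear.
Dmitri: starts 15 at or after Kenji ends 10 → clear.

Yes — the slot is free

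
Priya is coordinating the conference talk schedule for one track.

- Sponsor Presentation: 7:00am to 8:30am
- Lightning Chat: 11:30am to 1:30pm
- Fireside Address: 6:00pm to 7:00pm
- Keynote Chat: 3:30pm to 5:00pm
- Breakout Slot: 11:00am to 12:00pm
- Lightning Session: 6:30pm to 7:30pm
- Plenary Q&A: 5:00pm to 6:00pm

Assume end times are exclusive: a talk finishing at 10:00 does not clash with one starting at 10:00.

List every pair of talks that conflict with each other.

Breakout Slot & Lightning Chat, Fireside Address & Lightning Session

Sorted by start: Sponsor Presentation, Breakout Slot, Lightning Chat, Keynote Chat, Plenary Q&A, Fireside Address, Lightning Session.
Breakout Slot starts after Sponsor Presentation ends — done with Sponsor Presentation.
Lightning Chat starts before Breakout Slot ends → Breakout Slot and Lightning Chat overlap.
Keynote Chat starts after Breakout Slot ends — done with Breakout Slot.
Keynote Chat starts after Lightning Chat ends — done with Lightning Chat.
Plenary Q&A starts exactly when Keynote Chat ends (back-to-back, no overlap) — done with Keynote Chat.
Fireside Address starts exactly when Plenary Q&A ends (back-to-back, no overlap) — done with Plenary Q&A.
Lightning Session starts before Fireside Address ends → Fireside Address and Lightning Session overlap.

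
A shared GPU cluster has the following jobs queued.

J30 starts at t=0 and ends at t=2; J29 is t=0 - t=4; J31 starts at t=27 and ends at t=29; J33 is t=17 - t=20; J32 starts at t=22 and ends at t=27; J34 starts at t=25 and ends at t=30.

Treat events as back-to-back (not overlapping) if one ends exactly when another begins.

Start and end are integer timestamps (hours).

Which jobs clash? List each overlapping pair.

Sorted by start: J29, J30, J33, J32, J34, J31.
J30 starts before J29 ends → J29 and J30 overlap.
J33 starts after J29 ends, so J29 has no further overlaps.
J33 starts after J30 ends, so J30 has no further overlaps.
J32 starts after J33 ends, so J33 has no further overlaps.
J34 starts before J32 ends → J32 and J34 overlap.
J31 starts exactly when J32 ends (back-to-back, no overlap).
J31 starts before J34 ends → J34 and J31 overlap.

J29 & J30, J31 & J34, J32 & J34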